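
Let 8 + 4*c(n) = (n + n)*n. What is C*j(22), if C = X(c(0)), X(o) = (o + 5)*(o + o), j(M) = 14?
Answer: -168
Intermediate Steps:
c(n) = -2 + n²/2 (c(n) = -2 + ((n + n)*n)/4 = -2 + ((2*n)*n)/4 = -2 + (2*n²)/4 = -2 + n²/2)
X(o) = 2*o*(5 + o) (X(o) = (5 + o)*(2*o) = 2*o*(5 + o))
C = -12 (C = 2*(-2 + (½)*0²)*(5 + (-2 + (½)*0²)) = 2*(-2 + (½)*0)*(5 + (-2 + (½)*0)) = 2*(-2 + 0)*(5 + (-2 + 0)) = 2*(-2)*(5 - 2) = 2*(-2)*3 = -12)
C*j(22) = -12*14 = -168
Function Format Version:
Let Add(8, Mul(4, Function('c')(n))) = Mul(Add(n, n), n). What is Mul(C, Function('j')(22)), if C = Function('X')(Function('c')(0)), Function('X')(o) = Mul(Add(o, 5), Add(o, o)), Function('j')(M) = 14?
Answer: -168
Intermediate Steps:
Function('c')(n) = Add(-2, Mul(Rational(1, 2), Pow(n, 2))) (Function('c')(n) = Add(-2, Mul(Rational(1, 4), Mul(Add(n, n), n))) = Add(-2, Mul(Rational(1, 4), Mul(Mul(2, n), n))) = Add(-2, Mul(Rational(1, 4), Mul(2, Pow(n, 2)))) = Add(-2, Mul(Rational(1, 2), Pow(n, 2))))
Function('X')(o) = Mul(2, o, Add(5, o)) (Function('X')(o) = Mul(Add(5, o), Mul(2, o)) = Mul(2, o, Add(5, o)))
C = -12 (C = Mul(2, Add(-2, Mul(Rational(1, 2), Pow(0, 2))), Add(5, Add(-2, Mul(Rational(1, 2), Pow(0, 2))))) = Mul(2, Add(-2, Mul(Rational(1, 2), 0)), Add(5, Add(-2, Mul(Rational(1, 2), 0)))) = Mul(2, Add(-2, 0), Add(5, Add(-2, 0))) = Mul(2, -2, Add(5, -2)) = Mul(2, -2, 3) = -12)
Mul(C, Function('j')(22)) = Mul(-12, 14) = -168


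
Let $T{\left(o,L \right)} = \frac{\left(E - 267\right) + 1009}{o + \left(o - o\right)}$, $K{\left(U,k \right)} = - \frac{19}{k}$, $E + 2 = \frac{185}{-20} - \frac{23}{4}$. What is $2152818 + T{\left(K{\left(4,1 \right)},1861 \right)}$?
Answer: $\frac{40902817}{19} \approx 2.1528 \cdot 10^{6}$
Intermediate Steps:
$E = -17$ ($E = -2 + \left(\frac{185}{-20} - \frac{23}{4}\right) = -2 + \left(185 \left(- \frac{1}{20}\right) - \frac{23}{4}\right) = -2 - 15 = -17$)
$T{\left(o,L \right)} = \frac{725}{o}$ ($T{\left(o,L \right)} = \frac{\left(-17 - 267\right) + 1009}{o + \left(o - o\right)} = \frac{-284 + 1009}{o + 0} = \frac{725}{o}$)
$2152818 + T{\left(K{\left(4,1 \right)},1861 \right)} = 2152818 + \frac{725}{\left(-19\right) 1^{-1}} = 2152818 + \frac{725}{\left(-19\right) 1} = 2152818 + \frac{725}{-19} = 2152818 + 725 \left(- \frac{1}{19}\right) = 2152818 - \frac{725}{19} = \frac{40902817}{19}$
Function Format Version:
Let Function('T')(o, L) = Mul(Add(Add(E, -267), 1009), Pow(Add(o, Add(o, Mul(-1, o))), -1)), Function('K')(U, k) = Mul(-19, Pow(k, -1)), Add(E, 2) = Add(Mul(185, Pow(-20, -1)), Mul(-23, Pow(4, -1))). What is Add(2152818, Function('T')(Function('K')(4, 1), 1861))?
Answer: Rational(40902817, 19) ≈ 2.1528e+6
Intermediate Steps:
E = -17 (E = Add(-2, Add(Mul(185, Pow(-20, -1)), Mul(-23, Pow(4, -1)))) = Add(-2, Add(Mul(185, Rational(-1, 20)), Mul(-23, Rational(1, 4)))) = Add(-2, Add(Rational(-37, 4), Rational(-23, 4))) = Add(-2, -15) = -17)
Function('T')(o, L) = Mul(725, Pow(o, -1)) (Function('T')(o, L) = Mul(Add(Add(-17, -267), 1009), Pow(Add(o, Add(o, Mul(-1, o))), -1)) = Mul(Add(-284, 1009), Pow(Add(o, 0), -1)) = Mul(725, Pow(o, -1)))
Add(2152818, Function('T')(Function('K')(4, 1), 1861)) = Add(2152818, Mul(725, Pow(Mul(-19, Pow(1, -1)), -1))) = Add(2152818, Mul(725, Pow(Mul(-19, 1), -1))) = Add(2152818, Mul(725, Pow(-19, -1))) = Add(2152818, Mul(725, Rational(-1, 19))) = Add(2152818, Rational(-725, 19)) = Rational(40902817, 19)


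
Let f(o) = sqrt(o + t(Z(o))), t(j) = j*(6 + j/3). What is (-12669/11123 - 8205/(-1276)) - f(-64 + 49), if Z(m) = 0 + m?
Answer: 75098571/14192948 - I*sqrt(30) ≈ 5.2913 - 5.4772*I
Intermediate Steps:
Z(m) = m
t(j) = j*(6 + j/3) (t(j) = j*(6 + j*(1/3)) = j*(6 + j/3))
f(o) = sqrt(o + o*(18 + o)/3)
(-12669/11123 - 8205/(-1276)) - f(-64 + 49) = (-12669/11123 - 8205/(-1276)) - sqrt(3)*sqrt((-64 + 49)*(21 + (-64 + 49)))/3 = (-12669*1/11123 - 8205*(-1/1276)) - sqrt(3)*sqrt(-15*(21 - 15))/3 = (-12669/11123 + 8205/1276) - sqrt(3)*sqrt(-15*6)/3 = 75098571/14192948 - sqrt(3)*sqrt(-90)/3 = 75098571/14192948 - sqrt(3)*3*I*sqrt(10)/3 = 75098571/14192948 - I*sqrt(30)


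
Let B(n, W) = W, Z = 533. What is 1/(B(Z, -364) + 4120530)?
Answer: 1/4120166 ≈ 2.4271e-7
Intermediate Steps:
1/(B(Z, -364) + 4120530) = 1/(-364 + 4120530) = 1/4120166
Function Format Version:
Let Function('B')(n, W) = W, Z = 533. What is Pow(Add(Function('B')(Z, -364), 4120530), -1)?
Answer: Rational(1, 4120166) ≈ 2.4271e-7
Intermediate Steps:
Pow(Add(Function('B')(Z, -364), 4120530), -1) = Pow(Add(-364, 4120530), -1) = Pow(4120166, -1) = Rational(1, 4120166)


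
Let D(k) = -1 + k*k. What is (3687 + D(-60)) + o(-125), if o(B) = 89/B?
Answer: 910661/125 ≈ 7285.3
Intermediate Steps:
D(k) = -1 + k²
(3687 + D(-60)) + o(-125) = (3687 + (-1 + (-60)²)) + 89/(-125) = (3687 + (-1 + 3600)) + 89*(-1/125) = (3687 + 3599) - 89/125 = 7286 - 89/125 = 910661/125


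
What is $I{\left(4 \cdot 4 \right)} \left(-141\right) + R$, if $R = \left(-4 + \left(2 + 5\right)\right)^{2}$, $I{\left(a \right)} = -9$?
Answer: $1278$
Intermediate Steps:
$R = 9$ ($R = \left(-4 + 7\right)^{2} = 3^{2} = 9$)
$I{\left(4 \cdot 4 \right)} \left(-141\right) + R = \left(-9\right) \left(-141\right) + 9 = 1269 + 9 = 1278$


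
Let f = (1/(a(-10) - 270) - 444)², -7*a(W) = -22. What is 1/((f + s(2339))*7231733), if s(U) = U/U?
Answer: 3489424/4974753899647103125 ≈ 7.0143e-13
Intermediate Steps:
s(U) = 1
a(W) = 22/7 (a(W) = -⅐*(-22) = 22/7)
f = 687902701201/3489424 (f = (1/(22/7 - 270) - 444)² = (1/(-1868/7) - 444)² = (-7/1868 - 444)² = (-829399/1868)² = 687902701201/3489424 ≈ 1.9714e+5)
1/((f + s(2339))*7231733) = 1/((687902701201/3489424 + 1)*7231733) = (1/7231733)/(687906190625/3489424) = (3489424/687906190625)*(1/7231733) = 3489424/4974753899647103125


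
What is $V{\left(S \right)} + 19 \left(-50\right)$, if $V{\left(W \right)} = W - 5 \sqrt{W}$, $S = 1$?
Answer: $-954$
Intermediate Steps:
$V{\left(S \right)} + 19 \left(-50\right) = \left(1 - 5 \sqrt{1}\right) + 19 \left(-50\right) = \left(1 - 5\right) - 950 = -4 - 950 = -954$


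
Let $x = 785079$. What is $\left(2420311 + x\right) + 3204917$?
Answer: $6410307$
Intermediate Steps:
$\left(2420311 + x\right) + 3204917 = \left(2420311 + 785079\right) + 3204917 = 3205390 + 3204917 = 6410307$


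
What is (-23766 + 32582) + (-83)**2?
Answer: 15705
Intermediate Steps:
(-23766 + 32582) + (-83)**2 = 8816 + 6889 = 15705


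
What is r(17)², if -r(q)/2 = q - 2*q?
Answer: 1156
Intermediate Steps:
r(q) = 2*q (r(q) = -2*(q - 2*q) = -(-2)*q = 2*q)
r(17)² = (2*17)² = 34² = 1156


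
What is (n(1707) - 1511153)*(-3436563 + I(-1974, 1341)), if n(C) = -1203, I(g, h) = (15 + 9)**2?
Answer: 5196435555372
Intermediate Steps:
I(g, h) = 576 (I(g, h) = 24**2 = 576)
(n(1707) - 1511153)*(-3436563 + I(-1974, 1341)) = (-1203 - 1511153)*(-3436563 + 576) = -1512356*(-3435987) = 5196435555372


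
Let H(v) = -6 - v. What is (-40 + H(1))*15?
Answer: -705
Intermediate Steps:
(-40 + H(1))*15 = (-40 + (-6 - 1*1))*15 = (-40 + (-6 - 1))*15 = (-40 - 7)*15 = -47*15 = -705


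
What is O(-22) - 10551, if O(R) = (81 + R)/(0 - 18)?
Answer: -189977/18 ≈ -10554.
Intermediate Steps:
O(R) = -9/2 - R/18 (O(R) = (81 + R)/(-18) = (81 + R)*(-1/18) = -9/2 - R/18)
O(-22) - 10551 = (-9/2 - 1/18*(-22)) - 10551 = (-9/2 + 11/9) - 10551 = -59/18 - 10551 = -189977/18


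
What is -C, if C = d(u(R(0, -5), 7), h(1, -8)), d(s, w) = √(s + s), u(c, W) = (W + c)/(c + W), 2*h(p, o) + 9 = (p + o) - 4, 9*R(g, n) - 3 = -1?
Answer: -√2 ≈ -1.4142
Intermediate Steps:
R(g, n) = 2/9 (R(g, n) = ⅓ + (⅑)*(-1) = ⅓ - ⅑ = 2/9)
h(p, o) = -13/2 + o/2 + p/2 (h(p, o) = -9/2 + ((p + o) - 4)/2 = -9/2 + ((o + p) - 4)/2 = -9/2 + (-4 + o + p)/2 = -9/2 + (-2 + o/2 + p/2) = -13/2 + o/2 + p/2)
u(c, W) = 1 (u(c, W) = (W + c)/(W + c) = 1)
d(s, w) = √2*√s (d(s, w) = √(2*s) = √2*√s)
C = √2 (C = √2*√1 = √2*1 = √2 ≈ 1.4142)
-C = -√2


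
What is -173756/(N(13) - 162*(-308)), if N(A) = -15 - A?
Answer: -43439/12467 ≈ -3.4843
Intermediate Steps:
-173756/(N(13) - 162*(-308)) = -173756/((-15 - 1*13) - 162*(-308)) = -173756/((-15 - 13) + 49896) = -173756/(-28 + 49896) = -173756/49868 = -173756*1/49868 = -43439/12467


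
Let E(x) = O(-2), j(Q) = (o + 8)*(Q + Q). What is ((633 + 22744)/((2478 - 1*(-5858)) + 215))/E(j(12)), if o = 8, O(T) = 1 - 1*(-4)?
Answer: 23377/42755 ≈ 0.54677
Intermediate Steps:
O(T) = 5 (O(T) = 1 + 4 = 5)
j(Q) = 32*Q (j(Q) = (8 + 8)*(Q + Q) = 16*(2*Q) = 32*Q)
E(x) = 5
((633 + 22744)/((2478 - 1*(-5858)) + 215))/E(j(12)) = ((633 + 22744)/((2478 - 1*(-5858)) + 215))/5 = (23377/((2478 + 5858) + 215))*(⅕) = (23377/(8336 + 215))*(⅕) = (23377/8551)*(⅕) = 23377/42755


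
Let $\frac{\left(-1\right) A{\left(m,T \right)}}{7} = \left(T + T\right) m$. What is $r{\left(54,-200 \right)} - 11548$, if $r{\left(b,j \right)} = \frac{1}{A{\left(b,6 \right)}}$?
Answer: $- \frac{52381729}{4536} \approx -11548.0$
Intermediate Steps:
$A{\left(m,T \right)} = - 14 T m$ ($A{\left(m,T \right)} = - 7 \left(T + T\right) m = - 7 \cdot 2 T m = - 14 T m$)
$r{\left(b,j \right)} = - \frac{1}{84 b}$ ($r{\left(b,j \right)} = \frac{1}{\left(-14\right) 6 b} = \frac{1}{\left(-84\right) b} = - \frac{1}{84 b}$)
$r{\left(54,-200 \right)} - 11548 = - \frac{1}{84 \cdot 54} - 11548 = \left(- \frac{1}{84}\right) \frac{1}{54} - 11548 = - \frac{1}{4536} - 11548 = - \frac{52381729}{4536}$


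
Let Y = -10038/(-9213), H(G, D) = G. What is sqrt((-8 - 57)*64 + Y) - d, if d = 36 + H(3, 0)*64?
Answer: -228 + I*sqrt(39222854994)/3071 ≈ -228.0 + 64.49*I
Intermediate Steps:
Y = 3346/3071 (Y = -10038*(-1/9213) = 3346/3071 ≈ 1.0895)
d = 228 (d = 36 + 3*64 = 36 + 192 = 228)
sqrt((-8 - 57)*64 + Y) - d = sqrt((-8 - 57)*64 + 3346/3071) - 1*228 = sqrt(-65*64 + 3346/3071) - 228 = sqrt(-4160 + 3346/3071) - 228 = sqrt(-12772014/3071) - 228 = I*sqrt(39222854994)/3071 - 228 = -228 + I*sqrt(39222854994)/3071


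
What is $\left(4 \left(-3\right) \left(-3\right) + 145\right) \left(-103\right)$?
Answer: $-18643$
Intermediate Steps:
$\left(4 \left(-3\right) \left(-3\right) + 145\right) \left(-103\right) = \left(\left(-12\right) \left(-3\right) + 145\right) \left(-103\right) = \left(36 + 145\right) \left(-103\right) = 181 \left(-103\right) = -18643$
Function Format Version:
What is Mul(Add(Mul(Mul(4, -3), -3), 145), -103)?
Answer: -18643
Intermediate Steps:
Mul(Add(Mul(Mul(4, -3), -3), 145), -103) = Mul(Add(Mul(-12, -3), 145), -103) = Mul(Add(36, 145), -103) = Mul(181, -103) = -18643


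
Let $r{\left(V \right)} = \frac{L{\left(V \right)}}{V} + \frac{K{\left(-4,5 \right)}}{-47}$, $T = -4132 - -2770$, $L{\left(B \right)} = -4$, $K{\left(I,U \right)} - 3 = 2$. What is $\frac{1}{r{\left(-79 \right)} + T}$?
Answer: $- \frac{3713}{5057313} \approx -0.00073418$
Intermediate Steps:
$K{\left(I,U \right)} = 5$ ($K{\left(I,U \right)} = 3 + 2 = 5$)
$T = -1362$ ($T = -4132 + 2770 = -1362$)
$r{\left(V \right)} = - \frac{5}{47} - \frac{4}{V}$ ($r{\left(V \right)} = - \frac{4}{V} + \frac{5}{-47} = - \frac{4}{V} + 5 \left(- \frac{1}{47}\right) = - \frac{4}{V} - \frac{5}{47} = - \frac{5}{47} - \frac{4}{V}$)
$\frac{1}{r{\left(-79 \right)} + T} = \frac{1}{\left(- \frac{5}{47} - \frac{4}{-79}\right) - 1362} = \frac{1}{\left(- \frac{5}{47} - - \frac{4}{79}\right) - 1362} = \frac{1}{\left(- \frac{5}{47} + \frac{4}{79}\right) - 1362} = \frac{1}{- \frac{207}{3713} - 1362} = \frac{1}{- \frac{5057313}{3713}} = - \frac{3713}{5057313}$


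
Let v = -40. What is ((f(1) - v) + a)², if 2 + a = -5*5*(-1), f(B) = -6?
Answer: 3249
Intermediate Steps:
a = 23 (a = -2 - 5*5*(-1) = -2 - 25*(-1) = -2 + 25 = 23)
((f(1) - v) + a)² = ((-6 - 1*(-40)) + 23)² = ((-6 + 40) + 23)² = (34 + 23)² = 57² = 3249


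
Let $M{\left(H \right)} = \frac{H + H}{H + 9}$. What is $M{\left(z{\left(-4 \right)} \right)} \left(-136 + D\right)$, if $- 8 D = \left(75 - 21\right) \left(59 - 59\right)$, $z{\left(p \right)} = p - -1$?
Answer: $136$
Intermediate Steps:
$z{\left(p \right)} = 1 + p$ ($z{\left(p \right)} = p + 1 = 1 + p$)
$M{\left(H \right)} = \frac{2 H}{9 + H}$
$D = 0$ ($D = - \frac{\left(75 - 21\right) \left(59 - 59\right)}{8} = - \frac{54 \cdot 0}{8} = \left(- \frac{1}{8}\right) 0 = 0$)
$M{\left(z{\left(-4 \right)} \right)} \left(-136 + D\right) = \frac{2 \left(1 - 4\right)}{9 + \left(1 - 4\right)} \left(-136 + 0\right) = 2 \left(-3\right) \frac{1}{9 - 3} \left(-136\right) = 2 \left(-3\right) \frac{1}{6} \left(-136\right) = \left(-1\right) \left(-136\right) = 136$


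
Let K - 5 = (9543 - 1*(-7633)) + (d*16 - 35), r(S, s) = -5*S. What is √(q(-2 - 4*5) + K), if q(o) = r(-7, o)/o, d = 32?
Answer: √8545702/22 ≈ 132.88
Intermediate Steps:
K = 17658 (K = 5 + ((9543 - 1*(-7633)) + (32*16 - 35)) = 5 + ((9543 + 7633) + (512 - 35)) = 5 + (17176 + 477) = 5 + 17653 = 17658)
q(o) = 35/o (q(o) = (-5*(-7))/o = 35/o)
√(q(-2 - 4*5) + K) = √(35/(-2 - 4*5) + 17658) = √(35/(-2 - 20) + 17658) = √(35/(-22) + 17658) = √(35*(-1/22) + 17658) = √(-35/22 + 17658) = √(388441/22) = √8545702/22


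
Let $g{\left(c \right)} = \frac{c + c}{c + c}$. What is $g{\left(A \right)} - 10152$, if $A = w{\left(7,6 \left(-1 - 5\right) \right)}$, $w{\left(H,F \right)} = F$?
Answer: $-10151$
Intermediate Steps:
$A = -36$ ($A = 6 \left(-1 - 5\right) = 6 \left(-6\right) = -36$)
$g{\left(c \right)} = 1$ ($g{\left(c \right)} = \frac{2 c}{2 c} = 2 c \frac{1}{2 c} = 1$)
$g{\left(A \right)} - 10152 = 1 - 10152 = -10151$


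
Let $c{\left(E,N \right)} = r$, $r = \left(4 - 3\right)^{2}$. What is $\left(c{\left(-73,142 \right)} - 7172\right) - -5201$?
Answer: $-1970$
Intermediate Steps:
$r = 1$ ($r = 1^{2} = 1$)
$c{\left(E,N \right)} = 1$
$\left(c{\left(-73,142 \right)} - 7172\right) - -5201 = \left(1 - 7172\right) - -5201 = -7171 + 5201 = -1970$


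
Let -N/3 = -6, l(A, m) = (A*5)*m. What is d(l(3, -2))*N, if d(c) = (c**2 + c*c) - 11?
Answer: 32202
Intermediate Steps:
l(A, m) = 5*A*m (l(A, m) = (5*A)*m = 5*A*m)
d(c) = -11 + 2*c**2 (d(c) = (c**2 + c**2) - 11 = 2*c**2 - 11 = -11 + 2*c**2)
N = 18 (N = -3*(-6) = 18)
d(l(3, -2))*N = (-11 + 2*(5*3*(-2))**2)*18 = (-11 + 2*(-30)**2)*18 = (-11 + 2*900)*18 = (-11 + 1800)*18 = 1789*18 = 32202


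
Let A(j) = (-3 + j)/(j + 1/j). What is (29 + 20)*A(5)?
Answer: 245/13 ≈ 18.846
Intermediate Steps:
A(j) = (-3 + j)/(j + 1/j)
(29 + 20)*A(5) = (29 + 20)*(5*(-3 + 5)/(1 + 5²)) = 49*(5*2/(1 + 25)) = 49*(5*2/26) = 49*(5*(1/26)*2) = 49*(5/13) = 245/13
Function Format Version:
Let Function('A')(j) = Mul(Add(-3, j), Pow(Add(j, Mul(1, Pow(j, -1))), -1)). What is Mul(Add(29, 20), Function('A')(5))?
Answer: Rational(245, 13) ≈ 18.846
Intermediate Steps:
Function('A')(j) = Mul(Pow(Add(j, Pow(j, -1)), -1), Add(-3, j)) (Function('A')(j) = Mul(Add(-3, j), Pow(Add(j, Pow(j, -1)), -1)) = Mul(Pow(Add(j, Pow(j, -1)), -1), Add(-3, j)))
Mul(Add(29, 20), Function('A')(5)) = Mul(Add(29, 20), Mul(5, Pow(Add(1, Pow(5, 2)), -1), Add(-3, 5))) = Mul(49, Mul(5, Pow(Add(1, 25), -1), 2)) = Mul(49, Mul(5, Pow(26, -1), 2)) = Mul(49, Mul(5, Rational(1, 26), 2)) = Mul(49, Rational(5, 13)) = Rational(245, 13)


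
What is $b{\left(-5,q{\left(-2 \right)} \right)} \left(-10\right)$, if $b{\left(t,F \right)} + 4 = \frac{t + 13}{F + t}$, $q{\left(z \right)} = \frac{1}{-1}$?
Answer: $\frac{160}{3} \approx 53.333$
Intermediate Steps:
$q{\left(z \right)} = -1$
$b{\left(t,F \right)} = -4 + \frac{13 + t}{F + t}$ ($b{\left(t,F \right)} = -4 + \frac{t + 13}{F + t} = -4 + \frac{13 + t}{F + t}$)
$b{\left(-5,q{\left(-2 \right)} \right)} \left(-10\right) = \frac{13 - -4 - -15}{-1 - 5} \left(-10\right) = \frac{13 + 4 + 15}{-6} \left(-10\right) = \left(- \frac{1}{6}\right) 32 \left(-10\right) = \left(- \frac{16}{3}\right) \left(-10\right) = \frac{160}{3}$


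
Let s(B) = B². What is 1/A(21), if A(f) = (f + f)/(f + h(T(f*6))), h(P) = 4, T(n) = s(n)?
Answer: 25/42 ≈ 0.59524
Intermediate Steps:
T(n) = n²
A(f) = 2*f/(4 + f) (A(f) = (f + f)/(f + 4) = (2*f)/(4 + f) = 2*f/(4 + f))
1/A(21) = 1/(2*21/(4 + 21)) = 1/(2*21/25) = 1/(2*21*(1/25)) = 1/(42/25) = 25/42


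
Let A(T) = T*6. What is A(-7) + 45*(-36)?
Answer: -1662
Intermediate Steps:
A(T) = 6*T
A(-7) + 45*(-36) = 6*(-7) + 45*(-36) = -42 - 1620 = -1662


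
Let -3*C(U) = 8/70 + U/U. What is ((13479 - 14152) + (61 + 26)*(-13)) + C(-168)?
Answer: -63153/35 ≈ -1804.4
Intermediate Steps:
C(U) = -13/35 (C(U) = -(8/70 + U/U)/3 = -(8*(1/70) + 1)/3 = -(4/35 + 1)/3 = -1/3*39/35 = -13/35)
((13479 - 14152) + (61 + 26)*(-13)) + C(-168) = ((13479 - 14152) + (61 + 26)*(-13)) - 13/35 = (-673 + 87*(-13)) - 13/35 = (-673 - 1131) - 13/35 = -1804 - 13/35 = -63153/35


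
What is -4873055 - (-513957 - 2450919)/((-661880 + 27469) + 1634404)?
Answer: -1624339307913/333331 ≈ -4.8731e+6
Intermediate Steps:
-4873055 - (-513957 - 2450919)/((-661880 + 27469) + 1634404) = -4873055 - (-2964876)/(-634411 + 1634404) = -4873055 - (-2964876)/999993 = -4873055 - 1*(-988292/333331) = -4873055 + 988292/333331 = -1624339307913/333331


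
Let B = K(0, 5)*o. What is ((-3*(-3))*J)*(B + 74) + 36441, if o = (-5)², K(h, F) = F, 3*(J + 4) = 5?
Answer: 32262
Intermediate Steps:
J = -7/3 (J = -4 + (⅓)*5 = -4 + 5/3 = -7/3 ≈ -2.3333)
o = 25
B = 125 (B = 5*25 = 125)
((-3*(-3))*J)*(B + 74) + 36441 = (-3*(-3)*(-7/3))*(125 + 74) + 36441 = (9*(-7/3))*199 + 36441 = -21*199 + 36441 = -4179 + 36441 = 32262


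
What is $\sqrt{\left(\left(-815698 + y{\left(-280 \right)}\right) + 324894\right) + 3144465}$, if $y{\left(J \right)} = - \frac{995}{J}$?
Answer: $\frac{\sqrt{2080473010}}{28} \approx 1629.0$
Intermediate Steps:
$\sqrt{\left(\left(-815698 + y{\left(-280 \right)}\right) + 324894\right) + 3144465} = \sqrt{\left(\left(-815698 - \frac{995}{-280}\right) + 324894\right) + 3144465} = \sqrt{\left(\left(-815698 - - \frac{199}{56}\right) + 324894\right) + 3144465} = \sqrt{\left(\left(-815698 + \frac{199}{56}\right) + 324894\right) + 3144465} = \sqrt{\left(- \frac{45678889}{56} + 324894\right) + 3144465} = \sqrt{- \frac{27484825}{56} + 3144465} = \sqrt{\frac{148605215}{56}} = \frac{\sqrt{2080473010}}{28}$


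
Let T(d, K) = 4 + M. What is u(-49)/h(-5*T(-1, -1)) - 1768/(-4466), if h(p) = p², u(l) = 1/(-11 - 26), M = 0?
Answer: 13080967/33048400 ≈ 0.39581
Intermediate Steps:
T(d, K) = 4 (T(d, K) = 4 + 0 = 4)
u(l) = -1/37 (u(l) = 1/(-37) = -1/37)
u(-49)/h(-5*T(-1, -1)) - 1768/(-4466) = -1/(37*((-5*4)²)) - 1768/(-4466) = -1/(37*((-20)²)) - 1768*(-1/4466) = -1/37/400 + 884/2233 = -1/37*1/400 + 884/2233 = -1/14800 + 884/2233 = 13080967/33048400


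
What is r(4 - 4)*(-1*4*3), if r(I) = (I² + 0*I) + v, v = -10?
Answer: 120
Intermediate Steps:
r(I) = -10 + I² (r(I) = (I² + 0*I) - 10 = (I² + 0) - 10 = I² - 10 = -10 + I²)
r(4 - 4)*(-1*4*3) = (-10 + (4 - 4)²)*(-1*4*3) = (-10 + 0²)*(-4*3) = (-10 + 0)*(-12) = -10*(-12) = 120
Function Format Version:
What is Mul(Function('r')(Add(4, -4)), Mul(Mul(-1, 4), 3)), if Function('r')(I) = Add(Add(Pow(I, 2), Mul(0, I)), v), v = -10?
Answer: 120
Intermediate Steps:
Function('r')(I) = Add(-10, Pow(I, 2)) (Function('r')(I) = Add(Add(Pow(I, 2), Mul(0, I)), -10) = Add(Add(Pow(I, 2), 0), -10) = Add(Pow(I, 2), -10) = Add(-10, Pow(I, 2)))
Mul(Function('r')(Add(4, -4)), Mul(Mul(-1, 4), 3)) = Mul(Add(-10, Pow(Add(4, -4), 2)), Mul(Mul(-1, 4), 3)) = Mul(Add(-10, Pow(0, 2)), Mul(-4, 3)) = Mul(Add(-10, 0), -12) = Mul(-10, -12) = 120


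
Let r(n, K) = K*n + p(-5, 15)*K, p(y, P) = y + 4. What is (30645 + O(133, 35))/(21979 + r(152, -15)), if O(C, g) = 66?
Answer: 30711/19714 ≈ 1.5578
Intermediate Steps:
p(y, P) = 4 + y
r(n, K) = -K + K*n (r(n, K) = K*n + (4 - 5)*K = K*n - K = -K + K*n)
(30645 + O(133, 35))/(21979 + r(152, -15)) = (30645 + 66)/(21979 - 15*(-1 + 152)) = 30711/(21979 - 15*151) = 30711/(21979 - 2265) = 30711/19714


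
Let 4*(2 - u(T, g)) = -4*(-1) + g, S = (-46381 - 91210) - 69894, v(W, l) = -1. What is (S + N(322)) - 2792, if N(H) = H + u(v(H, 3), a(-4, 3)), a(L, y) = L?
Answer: -209953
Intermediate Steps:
S = -207485 (S = -137591 - 69894 = -207485)
u(T, g) = 1 - g/4 (u(T, g) = 2 - (-4*(-1) + g)/4 = 2 - (4 + g)/4 = 2 + (-1 - g/4) = 1 - g/4)
N(H) = 2 + H (N(H) = H + (1 - ¼*(-4)) = H + (1 + 1) = H + 2 = 2 + H)
(S + N(322)) - 2792 = (-207485 + (2 + 322)) - 2792 = (-207485 + 324) - 2792 = -207161 - 2792 = -209953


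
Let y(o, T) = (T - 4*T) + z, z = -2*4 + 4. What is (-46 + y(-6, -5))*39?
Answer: -1365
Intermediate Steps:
z = -4 (z = -8 + 4 = -4)
y(o, T) = -4 - 3*T (y(o, T) = (T - 4*T) - 4 = -3*T - 4 = -4 - 3*T)
(-46 + y(-6, -5))*39 = (-46 + (-4 - 3*(-5)))*39 = (-46 + (-4 + 15))*39 = (-46 + 11)*39 = -35*39 = -1365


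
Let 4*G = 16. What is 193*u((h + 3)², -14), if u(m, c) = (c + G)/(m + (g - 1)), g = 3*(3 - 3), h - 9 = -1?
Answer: -193/12 ≈ -16.083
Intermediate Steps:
h = 8 (h = 9 - 1 = 8)
g = 0 (g = 3*0 = 0)
G = 4 (G = (¼)*16 = 4)
u(m, c) = (4 + c)/(-1 + m) (u(m, c) = (c + 4)/(m + (0 - 1)) = (4 + c)/(m - 1) = (4 + c)/(-1 + m))
193*u((h + 3)², -14) = 193*((4 - 14)/(-1 + (8 + 3)²)) = 193*(-10/(-1 + 11²)) = 193*(-10/(-1 + 121)) = 193*(-10/120) = 193*((1/120)*(-10)) = 193*(-1/12) = -193/12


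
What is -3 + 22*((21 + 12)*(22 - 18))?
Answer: 2901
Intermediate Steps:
-3 + 22*((21 + 12)*(22 - 18)) = -3 + 22*(33*4) = -3 + 22*132 = -3 + 2904 = 2901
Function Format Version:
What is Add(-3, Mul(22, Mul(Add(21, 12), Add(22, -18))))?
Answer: 2901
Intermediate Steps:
Add(-3, Mul(22, Mul(Add(21, 12), Add(22, -18)))) = Add(-3, Mul(22, Mul(33, 4))) = Add(-3, Mul(22, 132)) = Add(-3, 2904) = 2901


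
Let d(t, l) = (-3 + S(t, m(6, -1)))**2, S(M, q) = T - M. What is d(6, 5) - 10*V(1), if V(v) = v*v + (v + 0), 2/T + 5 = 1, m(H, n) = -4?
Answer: 281/4 ≈ 70.250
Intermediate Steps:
T = -1/2 (T = 2/(-5 + 1) = 2/(-4) = 2*(-1/4) = -1/2 ≈ -0.50000)
S(M, q) = -1/2 - M
d(t, l) = (-7/2 - t)**2 (d(t, l) = (-3 + (-1/2 - t))**2 = (-7/2 - t)**2)
V(v) = v + v**2 (V(v) = v**2 + v = v + v**2)
d(6, 5) - 10*V(1) = (7 + 2*6)**2/4 - 10*(1 + 1) = (7 + 12)**2/4 - 10*2 = (1/4)*19**2 - 10*2 = (1/4)*361 - 20 = 361/4 - 20 = 281/4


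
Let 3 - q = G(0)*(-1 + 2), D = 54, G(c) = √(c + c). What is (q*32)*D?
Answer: 5184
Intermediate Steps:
G(c) = √2*√c (G(c) = √(2*c) = √2*√c)
q = 3 (q = 3 - √2*√0*(-1 + 2) = 3 - √2*0 = 3 - 0 = 3 - 1*0 = 3 + 0 = 3)
(q*32)*D = (3*32)*54 = 96*54 = 5184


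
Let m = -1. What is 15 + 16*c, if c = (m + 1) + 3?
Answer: 63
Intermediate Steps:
c = 3 (c = (-1 + 1) + 3 = 0 + 3 = 3)
15 + 16*c = 15 + 16*3 = 15 + 48 = 63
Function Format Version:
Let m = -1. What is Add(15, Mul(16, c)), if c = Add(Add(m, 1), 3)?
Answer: 63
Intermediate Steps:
c = 3 (c = Add(Add(-1, 1), 3) = Add(0, 3) = 3)
Add(15, Mul(16, c)) = Add(15, Mul(16, 3)) = Add(15, 48) = 63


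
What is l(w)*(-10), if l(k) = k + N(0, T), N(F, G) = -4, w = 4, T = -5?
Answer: 0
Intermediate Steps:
l(k) = -4 + k (l(k) = k - 4 = -4 + k)
l(w)*(-10) = (-4 + 4)*(-10) = 0*(-10) = 0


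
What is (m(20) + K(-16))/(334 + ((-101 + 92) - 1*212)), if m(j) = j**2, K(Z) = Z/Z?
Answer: 401/113 ≈ 3.5487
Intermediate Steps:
K(Z) = 1
(m(20) + K(-16))/(334 + ((-101 + 92) - 1*212)) = (20**2 + 1)/(334 + ((-101 + 92) - 1*212)) = (400 + 1)/(334 + (-9 - 212)) = 401/(334 - 221) = 401/113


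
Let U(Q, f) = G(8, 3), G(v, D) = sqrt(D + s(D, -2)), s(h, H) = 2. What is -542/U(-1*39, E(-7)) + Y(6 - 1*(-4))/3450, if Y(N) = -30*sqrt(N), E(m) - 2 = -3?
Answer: -542*sqrt(5)/5 - sqrt(10)/115 ≈ -242.42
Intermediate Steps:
E(m) = -1 (E(m) = 2 - 3 = -1)
G(v, D) = sqrt(2 + D) (G(v, D) = sqrt(D + 2) = sqrt(2 + D))
U(Q, f) = sqrt(5) (U(Q, f) = sqrt(2 + 3) = sqrt(5))
-542/U(-1*39, E(-7)) + Y(6 - 1*(-4))/3450 = -542*sqrt(5)/5 - 30*sqrt(6 - 1*(-4))/3450 = -542*sqrt(5)/5 - 30*sqrt(6 + 4)*(1/3450) = -542*sqrt(5)/5 - 30*sqrt(10)*(1/3450) = -542*sqrt(5)/5 - sqrt(10)/115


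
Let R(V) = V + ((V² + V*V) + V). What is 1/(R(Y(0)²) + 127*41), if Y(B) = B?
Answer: 1/5207 ≈ 0.00019205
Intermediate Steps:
R(V) = 2*V + 2*V² (R(V) = V + ((V² + V²) + V) = V + (2*V² + V) = V + (V + 2*V²) = 2*V + 2*V²)
1/(R(Y(0)²) + 127*41) = 1/(2*0²*(1 + 0²) + 127*41) = 1/(2*0*(1 + 0) + 5207) = 1/(2*0*1 + 5207) = 1/(0 + 5207) = 1/5207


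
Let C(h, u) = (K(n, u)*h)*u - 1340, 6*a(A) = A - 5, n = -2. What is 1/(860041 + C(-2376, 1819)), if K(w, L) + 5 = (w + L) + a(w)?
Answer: -1/7825461559 ≈ -1.2779e-10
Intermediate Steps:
a(A) = -5/6 + A/6 (a(A) = (A - 5)/6 = (-5 + A)/6 = -5/6 + A/6)
K(w, L) = -35/6 + L + 7*w/6 (K(w, L) = -5 + ((w + L) + (-5/6 + w/6)) = -5 + ((L + w) + (-5/6 + w/6)) = -5 + (-5/6 + L + 7*w/6) = -35/6 + L + 7*w/6)
C(h, u) = -1340 + h*u*(-49/6 + u) (C(h, u) = ((-35/6 + u + (7/6)*(-2))*h)*u - 1340 = ((-35/6 + u - 7/3)*h)*u - 1340 = ((-49/6 + u)*h)*u - 1340 = (h*(-49/6 + u))*u - 1340 = h*u*(-49/6 + u) - 1340 = -1340 + h*u*(-49/6 + u))
1/(860041 + C(-2376, 1819)) = 1/(860041 + (-1340 + (1/6)*(-2376)*1819*(-49 + 6*1819))) = 1/(860041 + (-1340 + (1/6)*(-2376)*1819*(-49 + 10914))) = 1/(860041 + (-1340 + (1/6)*(-2376)*1819*10865)) = 1/(860041 + (-1340 - 7826320260)) = 1/(860041 - 7826321600) = 1/(-7825461559) = -1/7825461559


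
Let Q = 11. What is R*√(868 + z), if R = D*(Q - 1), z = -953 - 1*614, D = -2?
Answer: -20*I*√699 ≈ -528.77*I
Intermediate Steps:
z = -1567 (z = -953 - 614 = -1567)
R = -20 (R = -2*(11 - 1) = -2*10 = -20)
R*√(868 + z) = -20*√(868 - 1567) = -20*I*√699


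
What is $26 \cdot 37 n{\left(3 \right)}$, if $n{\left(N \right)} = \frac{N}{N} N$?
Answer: $2886$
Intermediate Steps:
$n{\left(N \right)} = N$ ($n{\left(N \right)} = 1 N = N$)
$26 \cdot 37 n{\left(3 \right)} = 26 \cdot 37 \cdot 3 = 962 \cdot 3 = 2886$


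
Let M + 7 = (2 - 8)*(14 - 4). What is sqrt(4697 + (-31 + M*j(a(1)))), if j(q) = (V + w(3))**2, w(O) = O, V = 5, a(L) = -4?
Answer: 3*sqrt(42) ≈ 19.442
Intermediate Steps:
M = -67 (M = -7 + (2 - 8)*(14 - 4) = -7 - 6*10 = -7 - 60 = -67)
j(q) = 64 (j(q) = (5 + 3)**2 = 8**2 = 64)
sqrt(4697 + (-31 + M*j(a(1)))) = sqrt(4697 + (-31 - 67*64)) = sqrt(4697 + (-31 - 4288)) = sqrt(4697 - 4319) = sqrt(378) = 3*sqrt(42)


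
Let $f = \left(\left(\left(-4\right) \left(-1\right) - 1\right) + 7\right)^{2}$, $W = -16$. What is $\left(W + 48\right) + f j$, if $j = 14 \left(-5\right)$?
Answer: $-6968$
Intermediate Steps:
$j = -70$
$f = 100$ ($f = \left(\left(4 - 1\right) + 7\right)^{2} = \left(3 + 7\right)^{2} = 10^{2} = 100$)
$\left(W + 48\right) + f j = \left(-16 + 48\right) + 100 \left(-70\right) = 32 - 7000 = -6968$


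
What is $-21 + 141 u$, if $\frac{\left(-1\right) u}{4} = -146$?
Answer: $82323$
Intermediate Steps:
$u = 584$ ($u = \left(-4\right) \left(-146\right) = 584$)
$-21 + 141 u = -21 + 141 \cdot 584 = -21 + 82344 = 82323$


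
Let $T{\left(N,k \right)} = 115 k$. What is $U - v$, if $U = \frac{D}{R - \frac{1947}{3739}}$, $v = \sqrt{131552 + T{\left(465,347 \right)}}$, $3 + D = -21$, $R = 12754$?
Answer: $- \frac{89736}{47685259} - 11 \sqrt{1417} \approx -414.08$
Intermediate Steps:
$D = -24$ ($D = -3 - 21 = -24$)
$v = 11 \sqrt{1417}$ ($v = \sqrt{131552 + 115 \cdot 347} = \sqrt{131552 + 39905} = \sqrt{171457} = 11 \sqrt{1417} \approx 414.07$)
$U = - \frac{89736}{47685259}$ ($U = \frac{1}{12754 - \frac{1947}{3739}} \left(-24\right) = \frac{1}{\frac{47685259}{3739}} \left(-24\right) = \frac{3739}{47685259} \left(-24\right) = - \frac{89736}{47685259} \approx -0.0018818$)
$U - v = - \frac{89736}{47685259} - 11 \sqrt{1417}$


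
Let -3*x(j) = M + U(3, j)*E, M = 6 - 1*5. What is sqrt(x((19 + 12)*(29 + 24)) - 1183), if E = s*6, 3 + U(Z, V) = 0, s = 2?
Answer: I*sqrt(10542)/3 ≈ 34.225*I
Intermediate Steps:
U(Z, V) = -3 (U(Z, V) = -3 + 0 = -3)
E = 12 (E = 2*6 = 12)
M = 1 (M = 6 - 5 = 1)
x(j) = 35/3 (x(j) = -(1 - 3*12)/3 = -(1 - 36)/3 = -1/3*(-35) = 35/3)
sqrt(x((19 + 12)*(29 + 24)) - 1183) = sqrt(35/3 - 1183) = sqrt(-3514/3) = I*sqrt(10542)/3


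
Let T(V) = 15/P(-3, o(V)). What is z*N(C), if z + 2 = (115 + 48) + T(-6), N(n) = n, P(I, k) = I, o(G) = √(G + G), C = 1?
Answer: 156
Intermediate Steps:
o(G) = √2*√G (o(G) = √(2*G) = √2*√G)
T(V) = -5 (T(V) = 15/(-3) = 15*(-⅓) = -5)
z = 156 (z = -2 + ((115 + 48) - 5) = -2 + (163 - 5) = -2 + 158 = 156)
z*N(C) = 156*1 = 156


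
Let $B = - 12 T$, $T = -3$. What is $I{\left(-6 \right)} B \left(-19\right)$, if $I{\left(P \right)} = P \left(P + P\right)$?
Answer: $-49248$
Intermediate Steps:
$I{\left(P \right)} = 2 P^{2}$ ($I{\left(P \right)} = P 2 P = 2 P^{2}$)
$B = 36$ ($B = \left(-12\right) \left(-3\right) = 36$)
$I{\left(-6 \right)} B \left(-19\right) = 2 \left(-6\right)^{2} \cdot 36 \left(-19\right) = 2 \cdot 36 \cdot 36 \left(-19\right) = 72 \cdot 36 \left(-19\right) = 2592 \left(-19\right) = -49248$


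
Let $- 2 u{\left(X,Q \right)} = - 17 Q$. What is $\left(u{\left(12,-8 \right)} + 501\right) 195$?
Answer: $84435$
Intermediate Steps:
$u{\left(X,Q \right)} = \frac{17 Q}{2}$ ($u{\left(X,Q \right)} = - \frac{\left(-17\right) Q}{2} = \frac{17 Q}{2}$)
$\left(u{\left(12,-8 \right)} + 501\right) 195 = \left(\frac{17}{2} \left(-8\right) + 501\right) 195 = \left(-68 + 501\right) 195 = 433 \cdot 195 = 84435$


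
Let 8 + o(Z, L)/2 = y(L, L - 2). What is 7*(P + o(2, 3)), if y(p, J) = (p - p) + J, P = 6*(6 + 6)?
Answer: 406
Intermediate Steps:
P = 72 (P = 6*12 = 72)
y(p, J) = J (y(p, J) = 0 + J = J)
o(Z, L) = -20 + 2*L (o(Z, L) = -16 + 2*(L - 2) = -16 + 2*(-2 + L) = -16 + (-4 + 2*L) = -20 + 2*L)
7*(P + o(2, 3)) = 7*(72 + (-20 + 2*3)) = 7*(72 + (-20 + 6)) = 7*(72 - 14) = 7*58 = 406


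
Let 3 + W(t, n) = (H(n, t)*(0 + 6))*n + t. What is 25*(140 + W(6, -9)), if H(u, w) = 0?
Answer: 3575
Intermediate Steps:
W(t, n) = -3 + t (W(t, n) = -3 + ((0*(0 + 6))*n + t) = -3 + ((0*6)*n + t) = -3 + (0*n + t) = -3 + (0 + t) = -3 + t)
25*(140 + W(6, -9)) = 25*(140 + (-3 + 6)) = 25*(140 + 3) = 25*143 = 3575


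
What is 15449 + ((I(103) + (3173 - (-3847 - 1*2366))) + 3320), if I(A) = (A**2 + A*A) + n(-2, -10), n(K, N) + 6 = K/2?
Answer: 49366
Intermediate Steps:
n(K, N) = -6 + K/2
I(A) = -7 + 2*A**2 (I(A) = (A**2 + A*A) + (-6 + (1/2)*(-2)) = (A**2 + A**2) + (-6 - 1) = 2*A**2 - 7 = -7 + 2*A**2)
15449 + ((I(103) + (3173 - (-3847 - 1*2366))) + 3320) = 15449 + (((-7 + 2*103**2) + (3173 - (-3847 - 1*2366))) + 3320) = 15449 + (((-7 + 2*10609) + (3173 - (-3847 - 2366))) + 3320) = 15449 + (((-7 + 21218) + (3173 - 1*(-6213))) + 3320) = 15449 + ((21211 + (3173 + 6213)) + 3320) = 15449 + ((21211 + 9386) + 3320) = 15449 + (30597 + 3320) = 15449 + 33917 = 49366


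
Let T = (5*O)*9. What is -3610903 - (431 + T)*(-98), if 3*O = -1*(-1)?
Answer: -3567195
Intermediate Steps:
O = 1/3 (O = (-1*(-1))/3 = (1/3)*1 = 1/3 ≈ 0.33333)
T = 15 (T = (5*(1/3))*9 = (5/3)*9 = 15)
-3610903 - (431 + T)*(-98) = -3610903 - (431 + 15)*(-98) = -3610903 - 446*(-98) = -3610903 - 1*(-43708) = -3610903 + 43708 = -3567195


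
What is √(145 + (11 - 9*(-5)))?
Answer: √201 ≈ 14.177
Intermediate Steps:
√(145 + (11 - 9*(-5))) = √(145 + (11 + 45)) = √(145 + 56) = √201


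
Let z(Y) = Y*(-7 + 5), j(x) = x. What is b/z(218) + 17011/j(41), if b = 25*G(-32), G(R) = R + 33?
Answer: 7415771/17876 ≈ 414.85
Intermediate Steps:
G(R) = 33 + R
z(Y) = -2*Y (z(Y) = Y*(-2) = -2*Y)
b = 25 (b = 25*(33 - 32) = 25*1 = 25)
b/z(218) + 17011/j(41) = 25/((-2*218)) + 17011/41 = 25/(-436) + 17011*(1/41) = 25*(-1/436) + 17011/41 = -25/436 + 17011/41 = 7415771/17876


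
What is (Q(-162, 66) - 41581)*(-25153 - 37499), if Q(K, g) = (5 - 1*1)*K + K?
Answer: 2655880932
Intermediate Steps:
Q(K, g) = 5*K (Q(K, g) = (5 - 1)*K + K = 4*K + K = 5*K)
(Q(-162, 66) - 41581)*(-25153 - 37499) = (5*(-162) - 41581)*(-25153 - 37499) = (-810 - 41581)*(-62652) = -42391*(-62652) = 2655880932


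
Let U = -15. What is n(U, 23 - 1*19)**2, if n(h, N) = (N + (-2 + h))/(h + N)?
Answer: 169/121 ≈ 1.3967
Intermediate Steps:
n(h, N) = (-2 + N + h)/(N + h)
n(U, 23 - 1*19)**2 = ((-2 + (23 - 1*19) - 15)/((23 - 1*19) - 15))**2 = ((-2 + (23 - 19) - 15)/((23 - 19) - 15))**2 = ((-2 + 4 - 15)/(4 - 15))**2 = (-13/(-11))**2 = (-1/11*(-13))**2 = (13/11)**2 = 169/121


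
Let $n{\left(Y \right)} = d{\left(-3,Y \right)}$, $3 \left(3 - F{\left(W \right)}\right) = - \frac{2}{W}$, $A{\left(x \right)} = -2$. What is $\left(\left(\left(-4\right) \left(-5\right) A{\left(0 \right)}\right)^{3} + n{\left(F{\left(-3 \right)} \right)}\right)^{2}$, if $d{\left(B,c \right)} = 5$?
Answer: $4095360025$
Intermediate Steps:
$F{\left(W \right)} = 3 + \frac{2}{3 W}$ ($F{\left(W \right)} = 3 - \frac{\left(-2\right) \frac{1}{W}}{3} = 3 + \frac{2}{3 W}$)
$n{\left(Y \right)} = 5$
$\left(\left(\left(-4\right) \left(-5\right) A{\left(0 \right)}\right)^{3} + n{\left(F{\left(-3 \right)} \right)}\right)^{2} = \left(\left(\left(-4\right) \left(-5\right) \left(-2\right)\right)^{3} + 5\right)^{2} = \left(\left(20 \left(-2\right)\right)^{3} + 5\right)^{2} = \left(\left(-40\right)^{3} + 5\right)^{2} = \left(-64000 + 5\right)^{2} = \left(-63995\right)^{2} = 4095360025$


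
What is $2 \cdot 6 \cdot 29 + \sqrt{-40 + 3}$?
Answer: $348 + i \sqrt{37} \approx 348.0 + 6.0828 i$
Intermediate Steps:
$2 \cdot 6 \cdot 29 + \sqrt{-40 + 3} = 12 \cdot 29 + \sqrt{-37} = 348 + i \sqrt{37}$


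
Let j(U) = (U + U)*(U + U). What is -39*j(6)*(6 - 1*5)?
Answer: -5616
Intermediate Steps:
j(U) = 4*U**2 (j(U) = (2*U)*(2*U) = 4*U**2)
-39*j(6)*(6 - 1*5) = -39*4*6**2*(6 - 1*5) = -39*4*36*(6 - 5) = -5616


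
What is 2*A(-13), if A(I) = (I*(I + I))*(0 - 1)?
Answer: -676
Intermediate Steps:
A(I) = -2*I**2 (A(I) = (I*(2*I))*(-1) = (2*I**2)*(-1) = -2*I**2)
2*A(-13) = 2*(-2*(-13)**2) = 2*(-2*169) = 2*(-338) = -676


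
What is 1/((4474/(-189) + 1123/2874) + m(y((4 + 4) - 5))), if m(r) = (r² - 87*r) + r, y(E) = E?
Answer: -181062/49299781 ≈ -0.0036727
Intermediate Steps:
m(r) = r² - 86*r
1/((4474/(-189) + 1123/2874) + m(y((4 + 4) - 5))) = 1/((4474/(-189) + 1123/2874) + ((4 + 4) - 5)*(-86 + ((4 + 4) - 5))) = 1/((4474*(-1/189) + 1123*(1/2874)) + (8 - 5)*(-86 + (8 - 5))) = 1/((-4474/189 + 1123/2874) + 3*(-86 + 3)) = 1/(-4215343/181062 + 3*(-83)) = 1/(-4215343/181062 - 249) = 1/(-49299781/181062) = -181062/49299781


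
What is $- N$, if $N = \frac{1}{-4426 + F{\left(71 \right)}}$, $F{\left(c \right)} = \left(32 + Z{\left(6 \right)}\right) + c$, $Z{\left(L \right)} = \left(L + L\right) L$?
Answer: $\frac{1}{4251} \approx 0.00023524$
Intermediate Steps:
$Z{\left(L \right)} = 2 L^{2}$ ($Z{\left(L \right)} = 2 L L = 2 L^{2}$)
$F{\left(c \right)} = 104 + c$ ($F{\left(c \right)} = \left(32 + 2 \cdot 6^{2}\right) + c = \left(32 + 2 \cdot 36\right) + c = \left(32 + 72\right) + c = 104 + c$)
$N = - \frac{1}{4251}$ ($N = \frac{1}{-4426 + \left(104 + 71\right)} = \frac{1}{-4426 + 175} = \frac{1}{-4251} = - \frac{1}{4251} \approx -0.00023524$)
$- N = \left(-1\right) \left(- \frac{1}{4251}\right) = \frac{1}{4251}$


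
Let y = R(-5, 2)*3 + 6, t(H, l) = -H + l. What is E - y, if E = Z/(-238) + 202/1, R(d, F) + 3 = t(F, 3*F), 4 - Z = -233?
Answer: 45697/238 ≈ 192.00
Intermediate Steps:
t(H, l) = l - H
Z = 237 (Z = 4 - 1*(-233) = 4 + 233 = 237)
R(d, F) = -3 + 2*F (R(d, F) = -3 + (3*F - F) = -3 + 2*F)
E = 47839/238 (E = 237/(-238) + 202/1 = 237*(-1/238) + 202*1 = -237/238 + 202 = 47839/238 ≈ 201.00)
y = 9 (y = (-3 + 2*2)*3 + 6 = (-3 + 4)*3 + 6 = 1*3 + 6 = 3 + 6 = 9)
E - y = 47839/238 - 1*9 = 47839/238 - 9 = 45697/238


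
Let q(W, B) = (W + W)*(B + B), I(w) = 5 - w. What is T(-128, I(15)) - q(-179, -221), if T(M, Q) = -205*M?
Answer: -131996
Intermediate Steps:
q(W, B) = 4*B*W (q(W, B) = (2*W)*(2*B) = 4*B*W)
T(-128, I(15)) - q(-179, -221) = -205*(-128) - 4*(-221)*(-179) = 26240 - 1*158236 = 26240 - 158236 = -131996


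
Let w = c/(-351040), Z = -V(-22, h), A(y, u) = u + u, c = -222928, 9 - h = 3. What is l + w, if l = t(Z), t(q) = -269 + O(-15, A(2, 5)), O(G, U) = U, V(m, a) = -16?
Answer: -5668527/21940 ≈ -258.36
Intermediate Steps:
h = 6 (h = 9 - 1*3 = 9 - 3 = 6)
A(y, u) = 2*u
Z = 16 (Z = -1*(-16) = 16)
w = 13933/21940 (w = -222928/(-351040) = -222928*(-1/351040) = 13933/21940 ≈ 0.63505)
t(q) = -259 (t(q) = -269 + 2*5 = -269 + 10 = -259)
l = -259
l + w = -259 + 13933/21940 = -5668527/21940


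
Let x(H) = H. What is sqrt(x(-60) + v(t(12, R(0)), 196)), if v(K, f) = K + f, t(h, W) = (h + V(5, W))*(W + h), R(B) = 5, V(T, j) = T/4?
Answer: 17*sqrt(5)/2 ≈ 19.007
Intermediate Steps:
V(T, j) = T/4 (V(T, j) = T*(1/4) = T/4)
t(h, W) = (5/4 + h)*(W + h) (t(h, W) = (h + (1/4)*5)*(W + h) = (h + 5/4)*(W + h) = (5/4 + h)*(W + h))
sqrt(x(-60) + v(t(12, R(0)), 196)) = sqrt(-60 + ((12**2 + (5/4)*5 + (5/4)*12 + 5*12) + 196)) = sqrt(-60 + ((144 + 25/4 + 15 + 60) + 196)) = sqrt(-60 + (901/4 + 196)) = sqrt(-60 + 1685/4) = sqrt(1445/4) = 17*sqrt(5)/2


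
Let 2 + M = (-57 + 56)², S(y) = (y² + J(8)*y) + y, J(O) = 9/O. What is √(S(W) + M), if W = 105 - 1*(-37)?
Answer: √81859/2 ≈ 143.06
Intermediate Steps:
W = 142 (W = 105 + 37 = 142)
S(y) = y² + 17*y/8 (S(y) = (y² + (9/8)*y) + y = (y² + (9*(⅛))*y) + y = (y² + 9*y/8) + y = y² + 17*y/8)
M = -1 (M = -2 + (-57 + 56)² = -2 + (-1)² = -2 + 1 = -1)
√(S(W) + M) = √((⅛)*142*(17 + 8*142) - 1) = √((⅛)*142*(17 + 1136) - 1) = √((⅛)*142*1153 - 1) = √(81863/4 - 1) = √(81859/4) = √81859/2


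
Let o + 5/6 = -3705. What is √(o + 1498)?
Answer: I*√79482/6 ≈ 46.988*I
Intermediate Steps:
o = -22235/6 (o = -⅚ - 3705 = -22235/6 ≈ -3705.8)
√(o + 1498) = √(-22235/6 + 1498) = √(-13247/6) = I*√79482/6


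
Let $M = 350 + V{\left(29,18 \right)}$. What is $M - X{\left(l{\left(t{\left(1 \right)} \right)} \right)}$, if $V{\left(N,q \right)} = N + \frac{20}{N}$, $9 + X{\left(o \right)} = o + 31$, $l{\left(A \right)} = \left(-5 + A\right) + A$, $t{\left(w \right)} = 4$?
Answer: $\frac{10286}{29} \approx 354.69$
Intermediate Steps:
$l{\left(A \right)} = -5 + 2 A$
$X{\left(o \right)} = 22 + o$ ($X{\left(o \right)} = -9 + \left(o + 31\right) = -9 + \left(31 + o\right) = 22 + o$)
$M = \frac{11011}{29}$ ($M = 350 + \left(29 + \frac{20}{29}\right) = 350 + \frac{861}{29} = \frac{11011}{29} \approx 379.69$)
$M - X{\left(l{\left(t{\left(1 \right)} \right)} \right)} = \frac{11011}{29} - \left(22 + \left(-5 + 2 \cdot 4\right)\right) = \frac{11011}{29} - \left(22 + \left(-5 + 8\right)\right) = \frac{11011}{29} - \left(22 + 3\right) = \frac{11011}{29} - 25 = \frac{10286}{29}$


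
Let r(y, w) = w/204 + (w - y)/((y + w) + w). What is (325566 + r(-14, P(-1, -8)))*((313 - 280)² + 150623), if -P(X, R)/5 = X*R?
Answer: 118393298054240/2397 ≈ 4.9392e+10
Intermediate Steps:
P(X, R) = -5*R*X (P(X, R) = -5*X*R = -5*R*X)
r(y, w) = w/204 + (w - y)/(y + 2*w) (r(y, w) = w*(1/204) + (w - y)/((w + y) + w) = w/204 + (w - y)/(y + 2*w))
(325566 + r(-14, P(-1, -8)))*((313 - 280)² + 150623) = (325566 + (-5*(-8)*(-1) - 1*(-14) + (-5*(-8)*(-1))²/102 + (1/204)*(-5*(-8)*(-1))*(-14))/(-14 + 2*(-5*(-8)*(-1))))*((313 - 280)² + 150623) = (325566 + (-40 + 14 + (1/102)*(-40)² + (1/204)*(-40)*(-14))/(-14 + 2*(-40)))*(33² + 150623) = (325566 + (-40 + 14 + (1/102)*1600 + 140/51)/(-14 - 80))*(1089 + 150623) = (325566 + (-40 + 14 + 800/51 + 140/51)/(-94))*151712 = (325566 - 1/94*(-386/51))*151712 = (325566 + 193/2397)*151712 = (780381895/2397)*151712 = 118393298054240/2397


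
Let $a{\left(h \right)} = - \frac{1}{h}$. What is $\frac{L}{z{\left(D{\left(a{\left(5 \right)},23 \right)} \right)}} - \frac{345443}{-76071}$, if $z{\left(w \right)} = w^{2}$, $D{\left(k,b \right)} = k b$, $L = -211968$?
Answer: $- \frac{17518813211}{1749633} \approx -10013.0$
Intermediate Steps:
$D{\left(k,b \right)} = b k$
$\frac{L}{z{\left(D{\left(a{\left(5 \right)},23 \right)} \right)}} - \frac{345443}{-76071} = - \frac{211968}{\left(23 \left(- \frac{1}{5}\right)\right)^{2}} - \frac{345443}{-76071} = - \frac{211968}{\left(23 \left(\left(-1\right) \frac{1}{5}\right)\right)^{2}} - - \frac{345443}{76071} = - \frac{211968}{\left(23 \left(- \frac{1}{5}\right)\right)^{2}} + \frac{345443}{76071} = - \frac{211968}{\left(- \frac{23}{5}\right)^{2}} + \frac{345443}{76071} = - \frac{211968}{\frac{529}{25}} + \frac{345443}{76071} = \left(-211968\right) \frac{25}{529} + \frac{345443}{76071} = - \frac{230400}{23} + \frac{345443}{76071} = - \frac{17518813211}{1749633}$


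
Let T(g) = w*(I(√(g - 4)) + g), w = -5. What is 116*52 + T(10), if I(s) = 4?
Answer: 5962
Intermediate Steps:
T(g) = -20 - 5*g (T(g) = -5*(4 + g) = -20 - 5*g)
116*52 + T(10) = 116*52 + (-20 - 5*10) = 6032 + (-20 - 50) = 6032 - 70 = 5962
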